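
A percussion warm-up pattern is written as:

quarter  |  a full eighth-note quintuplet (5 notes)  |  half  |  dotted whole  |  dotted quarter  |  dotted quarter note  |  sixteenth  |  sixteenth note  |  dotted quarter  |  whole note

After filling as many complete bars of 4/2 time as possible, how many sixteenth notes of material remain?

One bar of 4/2 = 32 sixteenth notes.
Express everything in sixteenth notes: quarter = 4; a full eighth-note quintuplet (5 notes) (five quintuplet eighths span one half) = 8; half = 8; dotted whole = 24; dotted quarter = 6; dotted quarter note = 6; sixteenth = 1; sixteenth note = 1; dotted quarter = 6; whole note = 16.
Adding: 4 + 8 + 8 + 24 + 6 + 6 + 1 + 1 + 6 + 16 = 80.
80 ÷ 32 = 2 complete bars with 16 sixteenth notes remaining.

16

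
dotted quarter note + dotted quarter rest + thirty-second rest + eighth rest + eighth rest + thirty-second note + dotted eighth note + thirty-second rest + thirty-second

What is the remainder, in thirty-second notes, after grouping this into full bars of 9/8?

6

One bar of 9/8 = 36 thirty-second notes.
Convert each value to thirty-second notes: dotted quarter note = 12; dotted quarter rest = 12; thirty-second rest = 1; eighth rest = 4; eighth rest = 4; thirty-second note = 1; dotted eighth note = 6; thirty-second rest = 1; thirty-second = 1.
Total: 12 + 12 + 1 + 4 + 4 + 1 + 6 + 1 + 1 = 42.
42 ÷ 36 = 1 complete bar with 6 thirty-second notes remaining.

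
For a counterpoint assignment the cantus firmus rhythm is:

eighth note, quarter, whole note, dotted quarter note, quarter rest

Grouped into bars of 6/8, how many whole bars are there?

One bar of 6/8 = 6 eighth notes.
Working in eighth notes: eighth note = 1; quarter = 2; whole note = 8; dotted quarter note = 3; quarter rest = 2.
Sum: 1 + 2 + 8 + 3 + 2 = 16.
16 ÷ 6 = 2 complete bars with 4 left over.

2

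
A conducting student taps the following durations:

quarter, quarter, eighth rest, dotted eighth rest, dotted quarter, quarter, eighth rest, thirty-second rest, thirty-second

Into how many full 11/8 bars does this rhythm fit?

One bar of 11/8 = 44 thirty-second notes.
Each duration in thirty-second notes: quarter = 8; quarter = 8; eighth rest = 4; dotted eighth rest = 6; dotted quarter = 12; quarter = 8; eighth rest = 4; thirty-second rest = 1; thirty-second = 1.
Altogether 8 + 8 + 4 + 6 + 12 + 8 + 4 + 1 + 1 = 52.
52 ÷ 44 = 1 complete bar with 8 left over.

1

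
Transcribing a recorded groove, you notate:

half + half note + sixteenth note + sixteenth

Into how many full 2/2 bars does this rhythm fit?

1

One bar of 2/2 = 16 sixteenth notes.
Convert each value to sixteenth notes: half = 8; half note = 8; sixteenth note = 1; sixteenth = 1.
Altogether 8 + 8 + 1 + 1 = 18.
18 ÷ 16 = 1 complete bar with 2 left over.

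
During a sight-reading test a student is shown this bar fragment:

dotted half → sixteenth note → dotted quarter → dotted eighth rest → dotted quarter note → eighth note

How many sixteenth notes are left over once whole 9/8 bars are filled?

One bar of 9/8 = 18 sixteenth notes.
Convert each value to sixteenth notes: dotted half = 12; sixteenth note = 1; dotted quarter = 6; dotted eighth rest = 3; dotted quarter note = 6; eighth note = 2.
Sum: 12 + 1 + 6 + 3 + 6 + 2 = 30.
30 ÷ 18 = 1 complete bar with 12 sixteenth notes remaining.

12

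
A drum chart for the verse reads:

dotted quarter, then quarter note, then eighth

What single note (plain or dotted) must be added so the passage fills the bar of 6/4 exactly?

dotted half note

The bar of 6/4 = 12 eighth notes.
Each duration in eighth notes: dotted quarter = 3; quarter note = 2; eighth = 1.
Altogether 3 + 2 + 1 = 6.
Remaining: 12 − 6 = 6 eighth notes, which is a dotted half note.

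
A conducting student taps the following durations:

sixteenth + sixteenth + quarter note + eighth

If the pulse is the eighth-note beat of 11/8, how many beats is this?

One eighth-note beat = 2 sixteenth notes.
Convert each value to sixteenth notes: sixteenth = 1; sixteenth = 1; quarter note = 4; eighth = 2.
Total: 1 + 1 + 4 + 2 = 8.
8 ÷ 2 = 4 beats.

4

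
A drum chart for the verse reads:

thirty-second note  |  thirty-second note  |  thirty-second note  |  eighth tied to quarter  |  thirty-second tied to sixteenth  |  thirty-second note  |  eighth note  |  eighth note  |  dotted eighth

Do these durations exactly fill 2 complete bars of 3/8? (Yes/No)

No

One bar of 3/8 = 12 thirty-second notes, so 2 bars = 24.
Convert each value to thirty-second notes: thirty-second note = 1; thirty-second note = 1; thirty-second note = 1; eighth tied to quarter (eighth + quarter) = 12; thirty-second tied to sixteenth (thirty-second + sixteenth) = 3; thirty-second note = 1; eighth note = 4; eighth note = 4; dotted eighth = 6.
Adding: 1 + 1 + 1 + 12 + 3 + 1 + 4 + 4 + 6 = 33.
33 exceeds 24, so the answer is No.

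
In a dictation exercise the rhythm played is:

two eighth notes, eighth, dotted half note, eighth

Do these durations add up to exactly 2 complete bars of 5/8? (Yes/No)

Yes

One bar of 5/8 = 5 eighth notes, so 2 bars = 10.
Working in eighth notes: eighth note = 1; eighth note = 1; eighth = 1; dotted half note = 6; eighth = 1.
Sum: 1 + 1 + 1 + 6 + 1 = 10.
10 equals 10, so the answer is Yes.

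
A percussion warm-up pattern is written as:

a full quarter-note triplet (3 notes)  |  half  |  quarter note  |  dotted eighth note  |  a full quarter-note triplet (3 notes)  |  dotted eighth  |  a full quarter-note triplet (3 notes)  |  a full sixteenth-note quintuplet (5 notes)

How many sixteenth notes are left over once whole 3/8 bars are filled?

One bar of 3/8 = 6 sixteenth notes.
Working in sixteenth notes: a full quarter-note triplet (3 notes) (three triplet quarters span one half) = 8; half = 8; quarter note = 4; dotted eighth note = 3; a full quarter-note triplet (3 notes) (three triplet quarters span one half) = 8; dotted eighth = 3; a full quarter-note triplet (3 notes) (three triplet quarters span one half) = 8; a full sixteenth-note quintuplet (5 notes) (five quintuplet sixteenths span one quarter) = 4.
Altogether 8 + 8 + 4 + 3 + 8 + 3 + 8 + 4 = 46.
46 ÷ 6 = 7 complete bars with 4 sixteenth notes remaining.

4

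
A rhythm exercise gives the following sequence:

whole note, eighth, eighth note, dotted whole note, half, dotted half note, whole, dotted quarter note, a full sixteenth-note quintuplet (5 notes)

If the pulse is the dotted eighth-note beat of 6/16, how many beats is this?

One dotted eighth-note beat = 3 sixteenth notes.
Working in sixteenth notes: whole note = 16; eighth = 2; eighth note = 2; dotted whole note = 24; half = 8; dotted half note = 12; whole = 16; dotted quarter note = 6; a full sixteenth-note quintuplet (5 notes) (five quintuplet sixteenths span one quarter) = 4.
Total: 16 + 2 + 2 + 24 + 8 + 12 + 16 + 6 + 4 = 90.
90 ÷ 3 = 30 beats.

30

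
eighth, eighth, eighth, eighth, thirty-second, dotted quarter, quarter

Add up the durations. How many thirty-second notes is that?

Working in thirty-second notes: eighth = 4; eighth = 4; eighth = 4; eighth = 4; thirty-second = 1; dotted quarter = 12; quarter = 8.
Total: 4 + 4 + 4 + 4 + 1 + 12 + 8 = 37 thirty-second notes.

37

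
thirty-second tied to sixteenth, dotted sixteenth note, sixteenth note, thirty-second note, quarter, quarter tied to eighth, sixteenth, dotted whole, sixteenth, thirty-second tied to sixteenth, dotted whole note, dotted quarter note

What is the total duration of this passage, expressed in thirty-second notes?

144

Convert each value to thirty-second notes: thirty-second tied to sixteenth (thirty-second + sixteenth) = 3; dotted sixteenth note = 3; sixteenth note = 2; thirty-second note = 1; quarter = 8; quarter tied to eighth (quarter + eighth) = 12; sixteenth = 2; dotted whole = 48; sixteenth = 2; thirty-second tied to sixteenth (thirty-second + sixteenth) = 3; dotted whole note = 48; dotted quarter note = 12.
Sum: 3 + 3 + 2 + 1 + 8 + 12 + 2 + 48 + 2 + 3 + 48 + 12 = 144 thirty-second notes.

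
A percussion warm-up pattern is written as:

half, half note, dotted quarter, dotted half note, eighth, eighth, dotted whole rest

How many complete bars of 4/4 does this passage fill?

One bar of 4/4 = 8 eighth notes.
Express everything in eighth notes: half = 4; half note = 4; dotted quarter = 3; dotted half note = 6; eighth = 1; eighth = 1; dotted whole rest = 12.
Altogether 4 + 4 + 3 + 6 + 1 + 1 + 12 = 31.
31 ÷ 8 = 3 complete bars with 7 left over.

3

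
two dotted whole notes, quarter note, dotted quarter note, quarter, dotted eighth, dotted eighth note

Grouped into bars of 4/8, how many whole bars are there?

8

One bar of 4/8 = 8 sixteenth notes.
Convert each value to sixteenth notes: dotted whole note = 24; dotted whole note = 24; quarter note = 4; dotted quarter note = 6; quarter = 4; dotted eighth = 3; dotted eighth note = 3.
Adding: 24 + 24 + 4 + 6 + 4 + 3 + 3 = 68.
68 ÷ 8 = 8 complete bars with 4 left over.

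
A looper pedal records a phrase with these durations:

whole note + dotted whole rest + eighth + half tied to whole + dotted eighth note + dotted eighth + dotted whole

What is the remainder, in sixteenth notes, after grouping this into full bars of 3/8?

One bar of 3/8 = 6 sixteenth notes.
Working in sixteenth notes: whole note = 16; dotted whole rest = 24; eighth = 2; half tied to whole (half + whole) = 24; dotted eighth note = 3; dotted eighth = 3; dotted whole = 24.
Altogether 16 + 24 + 2 + 24 + 3 + 3 + 24 = 96.
96 ÷ 6 = 16 complete bars with 0 sixteenth notes remaining.

0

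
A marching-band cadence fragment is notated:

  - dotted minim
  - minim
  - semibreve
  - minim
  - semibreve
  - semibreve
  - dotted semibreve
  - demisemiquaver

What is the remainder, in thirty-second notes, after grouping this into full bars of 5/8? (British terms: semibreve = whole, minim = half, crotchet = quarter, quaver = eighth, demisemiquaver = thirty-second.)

1

One bar of 5/8 = 20 thirty-second notes.
Express everything in thirty-second notes: dotted minim = 24; minim = 16; semibreve = 32; minim = 16; semibreve = 32; semibreve = 32; dotted semibreve = 48; demisemiquaver = 1.
Adding: 24 + 16 + 32 + 16 + 32 + 32 + 48 + 1 = 201.
201 ÷ 20 = 10 complete bars with 1 thirty-second note remaining.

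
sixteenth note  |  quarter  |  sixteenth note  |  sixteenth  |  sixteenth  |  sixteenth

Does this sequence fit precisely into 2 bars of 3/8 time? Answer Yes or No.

One bar of 3/8 = 6 sixteenth notes, so 2 bars = 12.
Express everything in sixteenth notes: sixteenth note = 1; quarter = 4; sixteenth note = 1; sixteenth = 1; sixteenth = 1; sixteenth = 1.
Total: 1 + 4 + 1 + 1 + 1 + 1 = 9.
9 falls short of 12, so the answer is No.

No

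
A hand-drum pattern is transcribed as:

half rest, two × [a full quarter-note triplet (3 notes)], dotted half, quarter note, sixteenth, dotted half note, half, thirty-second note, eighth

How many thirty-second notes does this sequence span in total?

Convert each value to thirty-second notes: half rest = 16; a full quarter-note triplet (3 notes) (three triplet quarters span one half) = 16; a full quarter-note triplet (3 notes) (three triplet quarters span one half) = 16; dotted half = 24; quarter note = 8; sixteenth = 2; dotted half note = 24; half = 16; thirty-second note = 1; eighth = 4.
Altogether 16 + 16 + 16 + 24 + 8 + 2 + 24 + 16 + 1 + 4 = 127 thirty-second notes.

127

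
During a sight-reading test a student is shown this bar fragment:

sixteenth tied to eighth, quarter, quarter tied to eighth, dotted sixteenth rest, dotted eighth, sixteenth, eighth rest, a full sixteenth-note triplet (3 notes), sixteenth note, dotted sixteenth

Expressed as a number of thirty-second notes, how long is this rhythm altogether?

Working in thirty-second notes: sixteenth tied to eighth (sixteenth + eighth) = 6; quarter = 8; quarter tied to eighth (quarter + eighth) = 12; dotted sixteenth rest = 3; dotted eighth = 6; sixteenth = 2; eighth rest = 4; a full sixteenth-note triplet (3 notes) (three triplet sixteenths span one eighth) = 4; sixteenth note = 2; dotted sixteenth = 3.
Altogether 6 + 8 + 12 + 3 + 6 + 2 + 4 + 4 + 2 + 3 = 50 thirty-second notes.

50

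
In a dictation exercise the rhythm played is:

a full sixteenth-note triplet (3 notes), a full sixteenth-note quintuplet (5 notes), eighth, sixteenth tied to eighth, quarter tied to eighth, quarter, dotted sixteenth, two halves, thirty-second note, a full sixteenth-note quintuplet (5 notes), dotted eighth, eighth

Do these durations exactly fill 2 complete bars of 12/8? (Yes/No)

One bar of 12/8 = 48 thirty-second notes, so 2 bars = 96.
Express everything in thirty-second notes: a full sixteenth-note triplet (3 notes) (three triplet sixteenths span one eighth) = 4; a full sixteenth-note quintuplet (5 notes) (five quintuplet sixteenths span one quarter) = 8; eighth = 4; sixteenth tied to eighth (sixteenth + eighth) = 6; quarter tied to eighth (quarter + eighth) = 12; quarter = 8; dotted sixteenth = 3; half = 16; half = 16; thirty-second note = 1; a full sixteenth-note quintuplet (5 notes) (five quintuplet sixteenths span one quarter) = 8; dotted eighth = 6; eighth = 4.
Adding: 4 + 8 + 4 + 6 + 12 + 8 + 3 + 16 + 16 + 1 + 8 + 6 + 4 = 96.
96 equals 96, so the answer is Yes.

Yes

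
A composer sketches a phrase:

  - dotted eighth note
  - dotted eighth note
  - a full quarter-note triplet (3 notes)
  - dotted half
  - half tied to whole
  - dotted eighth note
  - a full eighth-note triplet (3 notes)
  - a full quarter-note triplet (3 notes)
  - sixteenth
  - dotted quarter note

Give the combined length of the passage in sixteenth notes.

72

Each duration in sixteenth notes: dotted eighth note = 3; dotted eighth note = 3; a full quarter-note triplet (3 notes) (three triplet quarters span one half) = 8; dotted half = 12; half tied to whole (half + whole) = 24; dotted eighth note = 3; a full eighth-note triplet (3 notes) (three triplet eighths span one quarter) = 4; a full quarter-note triplet (3 notes) (three triplet quarters span one half) = 8; sixteenth = 1; dotted quarter note = 6.
Sum: 3 + 3 + 8 + 12 + 24 + 3 + 4 + 8 + 1 + 6 = 72 sixteenth notes.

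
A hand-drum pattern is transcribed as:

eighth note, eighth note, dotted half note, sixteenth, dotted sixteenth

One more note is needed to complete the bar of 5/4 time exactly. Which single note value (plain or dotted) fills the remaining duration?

dotted sixteenth note

The bar of 5/4 = 40 thirty-second notes.
In thirty-second notes: eighth note = 4; eighth note = 4; dotted half note = 24; sixteenth = 2; dotted sixteenth = 3.
Adding: 4 + 4 + 24 + 2 + 3 = 37.
Remaining: 40 − 37 = 3 thirty-second notes, which is a dotted sixteenth note.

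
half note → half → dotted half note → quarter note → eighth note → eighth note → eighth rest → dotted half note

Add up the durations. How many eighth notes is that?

Each duration in eighth notes: half note = 4; half = 4; dotted half note = 6; quarter note = 2; eighth note = 1; eighth note = 1; eighth rest = 1; dotted half note = 6.
Total: 4 + 4 + 6 + 2 + 1 + 1 + 1 + 6 = 25 eighth notes.

25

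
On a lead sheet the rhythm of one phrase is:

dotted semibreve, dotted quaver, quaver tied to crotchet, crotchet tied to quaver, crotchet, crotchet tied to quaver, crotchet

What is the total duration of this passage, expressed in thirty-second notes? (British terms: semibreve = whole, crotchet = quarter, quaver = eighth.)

Express everything in thirty-second notes: dotted semibreve = 48; dotted quaver = 6; quaver tied to crotchet (quaver + crotchet) = 12; crotchet tied to quaver (crotchet + quaver) = 12; crotchet = 8; crotchet tied to quaver (crotchet + quaver) = 12; crotchet = 8.
Altogether 48 + 6 + 12 + 12 + 8 + 12 + 8 = 106 thirty-second notes.

106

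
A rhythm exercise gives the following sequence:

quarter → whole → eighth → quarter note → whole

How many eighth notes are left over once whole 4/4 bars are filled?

One bar of 4/4 = 8 eighth notes.
In eighth notes: quarter = 2; whole = 8; eighth = 1; quarter note = 2; whole = 8.
Adding: 2 + 8 + 1 + 2 + 8 = 21.
21 ÷ 8 = 2 complete bars with 5 eighth notes remaining.

5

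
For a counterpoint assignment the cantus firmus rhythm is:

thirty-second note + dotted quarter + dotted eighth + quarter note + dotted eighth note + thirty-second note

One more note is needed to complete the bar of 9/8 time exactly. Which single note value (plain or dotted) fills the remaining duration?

The bar of 9/8 = 36 thirty-second notes.
Express everything in thirty-second notes: thirty-second note = 1; dotted quarter = 12; dotted eighth = 6; quarter note = 8; dotted eighth note = 6; thirty-second note = 1.
Altogether 1 + 12 + 6 + 8 + 6 + 1 = 34.
Remaining: 36 − 34 = 2 thirty-second notes, which is a sixteenth note.

sixteenth note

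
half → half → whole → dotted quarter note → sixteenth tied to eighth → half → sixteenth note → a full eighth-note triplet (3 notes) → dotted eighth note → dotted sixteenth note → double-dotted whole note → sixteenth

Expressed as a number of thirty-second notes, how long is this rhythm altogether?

175

Each duration in thirty-second notes: half = 16; half = 16; whole = 32; dotted quarter note = 12; sixteenth tied to eighth (sixteenth + eighth) = 6; half = 16; sixteenth note = 2; a full eighth-note triplet (3 notes) (three triplet eighths span one quarter) = 8; dotted eighth note = 6; dotted sixteenth note = 3; double-dotted whole note = 56; sixteenth = 2.
Adding: 16 + 16 + 32 + 12 + 6 + 16 + 2 + 8 + 6 + 3 + 56 + 2 = 175 thirty-second notes.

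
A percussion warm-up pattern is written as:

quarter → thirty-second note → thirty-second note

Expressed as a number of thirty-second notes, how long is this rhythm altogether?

10

Working in thirty-second notes: quarter = 8; thirty-second note = 1; thirty-second note = 1.
Sum: 8 + 1 + 1 = 10 thirty-second notes.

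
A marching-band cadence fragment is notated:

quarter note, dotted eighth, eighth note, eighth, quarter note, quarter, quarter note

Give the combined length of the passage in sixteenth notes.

Working in sixteenth notes: quarter note = 4; dotted eighth = 3; eighth note = 2; eighth = 2; quarter note = 4; quarter = 4; quarter note = 4.
Total: 4 + 3 + 2 + 2 + 4 + 4 + 4 = 23 sixteenth notes.

23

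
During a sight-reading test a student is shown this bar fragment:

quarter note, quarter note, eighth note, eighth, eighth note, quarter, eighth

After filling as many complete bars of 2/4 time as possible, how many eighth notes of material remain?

2

One bar of 2/4 = 4 eighth notes.
Working in eighth notes: quarter note = 2; quarter note = 2; eighth note = 1; eighth = 1; eighth note = 1; quarter = 2; eighth = 1.
Adding: 2 + 2 + 1 + 1 + 1 + 2 + 1 = 10.
10 ÷ 4 = 2 complete bars with 2 eighth notes remaining.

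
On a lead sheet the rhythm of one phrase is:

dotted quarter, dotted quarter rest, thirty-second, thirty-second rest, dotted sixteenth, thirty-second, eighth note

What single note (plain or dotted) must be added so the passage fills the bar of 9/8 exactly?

The bar of 9/8 = 36 thirty-second notes.
Each duration in thirty-second notes: dotted quarter = 12; dotted quarter rest = 12; thirty-second = 1; thirty-second rest = 1; dotted sixteenth = 3; thirty-second = 1; eighth note = 4.
Total: 12 + 12 + 1 + 1 + 3 + 1 + 4 = 34.
Remaining: 36 − 34 = 2 thirty-second notes, which is a sixteenth note.

sixteenth note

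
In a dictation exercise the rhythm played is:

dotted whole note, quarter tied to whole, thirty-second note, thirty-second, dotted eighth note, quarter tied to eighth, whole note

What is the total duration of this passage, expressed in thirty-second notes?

140

Express everything in thirty-second notes: dotted whole note = 48; quarter tied to whole (quarter + whole) = 40; thirty-second note = 1; thirty-second = 1; dotted eighth note = 6; quarter tied to eighth (quarter + eighth) = 12; whole note = 32.
Adding: 48 + 40 + 1 + 1 + 6 + 12 + 32 = 140 thirty-second notes.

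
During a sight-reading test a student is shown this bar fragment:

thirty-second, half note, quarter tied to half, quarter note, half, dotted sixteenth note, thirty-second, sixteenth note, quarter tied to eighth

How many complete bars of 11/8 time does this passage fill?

One bar of 11/8 = 44 thirty-second notes.
Convert each value to thirty-second notes: thirty-second = 1; half note = 16; quarter tied to half (quarter + half) = 24; quarter note = 8; half = 16; dotted sixteenth note = 3; thirty-second = 1; sixteenth note = 2; quarter tied to eighth (quarter + eighth) = 12.
Total: 1 + 16 + 24 + 8 + 16 + 3 + 1 + 2 + 12 = 83.
83 ÷ 44 = 1 complete bar with 39 left over.

1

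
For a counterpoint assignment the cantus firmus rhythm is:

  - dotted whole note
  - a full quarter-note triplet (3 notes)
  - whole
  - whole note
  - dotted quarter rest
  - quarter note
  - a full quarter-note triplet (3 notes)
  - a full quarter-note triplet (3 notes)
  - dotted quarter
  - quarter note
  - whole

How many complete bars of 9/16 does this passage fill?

12

One bar of 9/16 = 9 sixteenth notes.
In sixteenth notes: dotted whole note = 24; a full quarter-note triplet (3 notes) (three triplet quarters span one half) = 8; whole = 16; whole note = 16; dotted quarter rest = 6; quarter note = 4; a full quarter-note triplet (3 notes) (three triplet quarters span one half) = 8; a full quarter-note triplet (3 notes) (three triplet quarters span one half) = 8; dotted quarter = 6; quarter note = 4; whole = 16.
Total: 24 + 8 + 16 + 16 + 6 + 4 + 8 + 8 + 6 + 4 + 16 = 116.
116 ÷ 9 = 12 complete bars with 8 left over.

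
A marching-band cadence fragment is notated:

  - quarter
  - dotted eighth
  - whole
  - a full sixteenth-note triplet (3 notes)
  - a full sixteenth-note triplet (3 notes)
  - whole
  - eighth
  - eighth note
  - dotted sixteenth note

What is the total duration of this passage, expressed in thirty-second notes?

97

Convert each value to thirty-second notes: quarter = 8; dotted eighth = 6; whole = 32; a full sixteenth-note triplet (3 notes) (three triplet sixteenths span one eighth) = 4; a full sixteenth-note triplet (3 notes) (three triplet sixteenths span one eighth) = 4; whole = 32; eighth = 4; eighth note = 4; dotted sixteenth note = 3.
Sum: 8 + 6 + 32 + 4 + 4 + 32 + 4 + 4 + 3 = 97 thirty-second notes.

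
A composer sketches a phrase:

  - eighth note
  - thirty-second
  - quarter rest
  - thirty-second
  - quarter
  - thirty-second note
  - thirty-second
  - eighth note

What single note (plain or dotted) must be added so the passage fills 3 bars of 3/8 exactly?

3 bars of 3/8 = 36 thirty-second notes.
Express everything in thirty-second notes: eighth note = 4; thirty-second = 1; quarter rest = 8; thirty-second = 1; quarter = 8; thirty-second note = 1; thirty-second = 1; eighth note = 4.
Adding: 4 + 1 + 8 + 1 + 8 + 1 + 1 + 4 = 28.
Remaining: 36 − 28 = 8 thirty-second notes, which is a quarter note.

quarter note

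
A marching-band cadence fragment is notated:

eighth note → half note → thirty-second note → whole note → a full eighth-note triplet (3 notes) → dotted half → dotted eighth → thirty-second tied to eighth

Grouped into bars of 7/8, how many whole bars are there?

3

One bar of 7/8 = 28 thirty-second notes.
Express everything in thirty-second notes: eighth note = 4; half note = 16; thirty-second note = 1; whole note = 32; a full eighth-note triplet (3 notes) (three triplet eighths span one quarter) = 8; dotted half = 24; dotted eighth = 6; thirty-second tied to eighth (thirty-second + eighth) = 5.
Adding: 4 + 16 + 1 + 32 + 8 + 24 + 6 + 5 = 96.
96 ÷ 28 = 3 complete bars with 12 left over.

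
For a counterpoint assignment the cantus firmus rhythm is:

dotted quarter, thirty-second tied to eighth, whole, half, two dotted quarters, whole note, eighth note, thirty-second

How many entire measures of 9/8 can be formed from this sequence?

One bar of 9/8 = 36 thirty-second notes.
In thirty-second notes: dotted quarter = 12; thirty-second tied to eighth (thirty-second + eighth) = 5; whole = 32; half = 16; dotted quarter = 12; dotted quarter = 12; whole note = 32; eighth note = 4; thirty-second = 1.
Total: 12 + 5 + 32 + 16 + 12 + 12 + 32 + 4 + 1 = 126.
126 ÷ 36 = 3 complete bars with 18 left over.

3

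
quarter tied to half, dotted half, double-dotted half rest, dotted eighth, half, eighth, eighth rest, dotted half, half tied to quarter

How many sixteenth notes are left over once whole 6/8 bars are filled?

5

One bar of 6/8 = 12 sixteenth notes.
Working in sixteenth notes: quarter tied to half (quarter + half) = 12; dotted half = 12; double-dotted half rest = 14; dotted eighth = 3; half = 8; eighth = 2; eighth rest = 2; dotted half = 12; half tied to quarter (half + quarter) = 12.
Altogether 12 + 12 + 14 + 3 + 8 + 2 + 2 + 12 + 12 = 77.
77 ÷ 12 = 6 complete bars with 5 sixteenth notes remaining.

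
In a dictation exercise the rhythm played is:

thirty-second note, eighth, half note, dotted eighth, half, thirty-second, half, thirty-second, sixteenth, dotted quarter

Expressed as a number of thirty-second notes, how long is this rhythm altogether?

Convert each value to thirty-second notes: thirty-second note = 1; eighth = 4; half note = 16; dotted eighth = 6; half = 16; thirty-second = 1; half = 16; thirty-second = 1; sixteenth = 2; dotted quarter = 12.
Altogether 1 + 4 + 16 + 6 + 16 + 1 + 16 + 1 + 2 + 12 = 75 thirty-second notes.

75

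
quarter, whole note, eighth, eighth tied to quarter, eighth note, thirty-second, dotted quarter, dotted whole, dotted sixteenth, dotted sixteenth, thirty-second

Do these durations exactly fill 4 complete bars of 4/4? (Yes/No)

One bar of 4/4 = 32 thirty-second notes, so 4 bars = 128.
In thirty-second notes: quarter = 8; whole note = 32; eighth = 4; eighth tied to quarter (eighth + quarter) = 12; eighth note = 4; thirty-second = 1; dotted quarter = 12; dotted whole = 48; dotted sixteenth = 3; dotted sixteenth = 3; thirty-second = 1.
Adding: 8 + 32 + 4 + 12 + 4 + 1 + 12 + 48 + 3 + 3 + 1 = 128.
128 equals 128, so the answer is Yes.

Yes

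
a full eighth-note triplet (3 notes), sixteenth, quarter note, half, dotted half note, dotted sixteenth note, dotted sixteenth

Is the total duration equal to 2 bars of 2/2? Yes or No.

Yes

One bar of 2/2 = 32 thirty-second notes, so 2 bars = 64.
In thirty-second notes: a full eighth-note triplet (3 notes) (three triplet eighths span one quarter) = 8; sixteenth = 2; quarter note = 8; half = 16; dotted half note = 24; dotted sixteenth note = 3; dotted sixteenth = 3.
Total: 8 + 2 + 8 + 16 + 24 + 3 + 3 = 64.
64 equals 64, so the answer is Yes.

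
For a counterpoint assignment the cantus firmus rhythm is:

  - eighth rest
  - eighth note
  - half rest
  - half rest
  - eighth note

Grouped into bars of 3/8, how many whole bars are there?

One bar of 3/8 = 3 eighth notes.
Express everything in eighth notes: eighth rest = 1; eighth note = 1; half rest = 4; half rest = 4; eighth note = 1.
Sum: 1 + 1 + 4 + 4 + 1 = 11.
11 ÷ 3 = 3 complete bars with 2 left over.

3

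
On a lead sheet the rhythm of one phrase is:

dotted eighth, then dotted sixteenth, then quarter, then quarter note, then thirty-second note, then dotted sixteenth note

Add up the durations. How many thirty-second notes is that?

29

Express everything in thirty-second notes: dotted eighth = 6; dotted sixteenth = 3; quarter = 8; quarter note = 8; thirty-second note = 1; dotted sixteenth note = 3.
Altogether 6 + 3 + 8 + 8 + 1 + 3 = 29 thirty-second notes.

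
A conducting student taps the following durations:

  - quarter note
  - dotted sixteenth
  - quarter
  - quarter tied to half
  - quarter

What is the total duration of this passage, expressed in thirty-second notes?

Each duration in thirty-second notes: quarter note = 8; dotted sixteenth = 3; quarter = 8; quarter tied to half (quarter + half) = 24; quarter = 8.
Adding: 8 + 3 + 8 + 24 + 8 = 51 thirty-second notes.

51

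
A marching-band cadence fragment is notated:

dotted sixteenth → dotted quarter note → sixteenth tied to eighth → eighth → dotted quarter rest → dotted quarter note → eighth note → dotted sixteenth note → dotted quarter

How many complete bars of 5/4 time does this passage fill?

1

One bar of 5/4 = 40 thirty-second notes.
Working in thirty-second notes: dotted sixteenth = 3; dotted quarter note = 12; sixteenth tied to eighth (sixteenth + eighth) = 6; eighth = 4; dotted quarter rest = 12; dotted quarter note = 12; eighth note = 4; dotted sixteenth note = 3; dotted quarter = 12.
Adding: 3 + 12 + 6 + 4 + 12 + 12 + 4 + 3 + 12 = 68.
68 ÷ 40 = 1 complete bar with 28 left over.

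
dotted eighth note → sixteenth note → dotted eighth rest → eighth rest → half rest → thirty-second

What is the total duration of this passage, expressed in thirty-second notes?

Working in thirty-second notes: dotted eighth note = 6; sixteenth note = 2; dotted eighth rest = 6; eighth rest = 4; half rest = 16; thirty-second = 1.
Sum: 6 + 2 + 6 + 4 + 16 + 1 = 35 thirty-second notes.

35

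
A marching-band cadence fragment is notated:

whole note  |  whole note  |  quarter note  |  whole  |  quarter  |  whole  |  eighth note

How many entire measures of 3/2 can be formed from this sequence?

One bar of 3/2 = 12 eighth notes.
Express everything in eighth notes: whole note = 8; whole note = 8; quarter note = 2; whole = 8; quarter = 2; whole = 8; eighth note = 1.
Altogether 8 + 8 + 2 + 8 + 2 + 8 + 1 = 37.
37 ÷ 12 = 3 complete bars with 1 left over.

3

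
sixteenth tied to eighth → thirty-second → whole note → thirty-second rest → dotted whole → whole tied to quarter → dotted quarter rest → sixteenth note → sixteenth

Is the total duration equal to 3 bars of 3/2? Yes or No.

One bar of 3/2 = 48 thirty-second notes, so 3 bars = 144.
Express everything in thirty-second notes: sixteenth tied to eighth (sixteenth + eighth) = 6; thirty-second = 1; whole note = 32; thirty-second rest = 1; dotted whole = 48; whole tied to quarter (whole + quarter) = 40; dotted quarter rest = 12; sixteenth note = 2; sixteenth = 2.
Altogether 6 + 1 + 32 + 1 + 48 + 40 + 12 + 2 + 2 = 144.
144 equals 144, so the answer is Yes.

Yes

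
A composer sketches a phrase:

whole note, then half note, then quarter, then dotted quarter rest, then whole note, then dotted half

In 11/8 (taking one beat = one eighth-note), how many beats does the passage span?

One eighth-note beat = 2 sixteenth notes.
In sixteenth notes: whole note = 16; half note = 8; quarter = 4; dotted quarter rest = 6; whole note = 16; dotted half = 12.
Altogether 16 + 8 + 4 + 6 + 16 + 12 = 62.
62 ÷ 2 = 31 beats.

31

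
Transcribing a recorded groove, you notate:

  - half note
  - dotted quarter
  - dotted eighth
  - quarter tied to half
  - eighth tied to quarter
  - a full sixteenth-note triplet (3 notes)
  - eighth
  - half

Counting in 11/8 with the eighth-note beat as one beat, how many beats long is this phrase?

23.5

One eighth-note beat = 2 sixteenth notes.
Each duration in sixteenth notes: half note = 8; dotted quarter = 6; dotted eighth = 3; quarter tied to half (quarter + half) = 12; eighth tied to quarter (eighth + quarter) = 6; a full sixteenth-note triplet (3 notes) (three triplet sixteenths span one eighth) = 2; eighth = 2; half = 8.
Altogether 8 + 6 + 3 + 12 + 6 + 2 + 2 + 8 = 47.
47 ÷ 2 = 23.5 beats.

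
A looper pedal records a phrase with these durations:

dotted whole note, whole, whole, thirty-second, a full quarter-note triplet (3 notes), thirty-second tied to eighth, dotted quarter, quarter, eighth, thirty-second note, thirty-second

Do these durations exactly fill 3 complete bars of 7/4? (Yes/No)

One bar of 7/4 = 56 thirty-second notes, so 3 bars = 168.
In thirty-second notes: dotted whole note = 48; whole = 32; whole = 32; thirty-second = 1; a full quarter-note triplet (3 notes) (three triplet quarters span one half) = 16; thirty-second tied to eighth (thirty-second + eighth) = 5; dotted quarter = 12; quarter = 8; eighth = 4; thirty-second note = 1; thirty-second = 1.
Adding: 48 + 32 + 32 + 1 + 16 + 5 + 12 + 8 + 4 + 1 + 1 = 160.
160 falls short of 168, so the answer is No.

No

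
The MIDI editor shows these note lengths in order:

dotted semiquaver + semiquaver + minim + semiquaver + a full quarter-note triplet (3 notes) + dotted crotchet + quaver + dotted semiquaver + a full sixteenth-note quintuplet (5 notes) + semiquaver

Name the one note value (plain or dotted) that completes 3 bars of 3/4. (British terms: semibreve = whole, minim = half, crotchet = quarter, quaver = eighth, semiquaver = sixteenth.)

eighth note

3 bars of 3/4 = 72 thirty-second notes.
In thirty-second notes: dotted semiquaver = 3; semiquaver = 2; minim = 16; semiquaver = 2; a full quarter-note triplet (3 notes) (three triplet quarters span one half) = 16; dotted crotchet = 12; quaver = 4; dotted semiquaver = 3; a full sixteenth-note quintuplet (5 notes) (five quintuplet sixteenths span one quarter) = 8; semiquaver = 2.
Altogether 3 + 2 + 16 + 2 + 16 + 12 + 4 + 3 + 8 + 2 = 68.
Remaining: 72 − 68 = 4 thirty-second notes, which is a eighth note.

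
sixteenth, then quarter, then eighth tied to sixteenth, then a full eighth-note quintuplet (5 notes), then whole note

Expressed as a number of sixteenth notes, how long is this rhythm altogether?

Express everything in sixteenth notes: sixteenth = 1; quarter = 4; eighth tied to sixteenth (eighth + sixteenth) = 3; a full eighth-note quintuplet (5 notes) (five quintuplet eighths span one half) = 8; whole note = 16.
Adding: 1 + 4 + 3 + 8 + 16 = 32 sixteenth notes.

32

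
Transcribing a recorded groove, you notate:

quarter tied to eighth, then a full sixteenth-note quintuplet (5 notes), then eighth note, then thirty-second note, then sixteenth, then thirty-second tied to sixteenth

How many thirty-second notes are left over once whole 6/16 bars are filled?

6

One bar of 6/16 = 12 thirty-second notes.
Convert each value to thirty-second notes: quarter tied to eighth (quarter + eighth) = 12; a full sixteenth-note quintuplet (5 notes) (five quintuplet sixteenths span one quarter) = 8; eighth note = 4; thirty-second note = 1; sixteenth = 2; thirty-second tied to sixteenth (thirty-second + sixteenth) = 3.
Sum: 12 + 8 + 4 + 1 + 2 + 3 = 30.
30 ÷ 12 = 2 complete bars with 6 thirty-second notes remaining.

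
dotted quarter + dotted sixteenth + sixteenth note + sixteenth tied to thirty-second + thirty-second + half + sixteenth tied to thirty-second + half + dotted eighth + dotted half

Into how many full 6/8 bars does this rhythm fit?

3

One bar of 6/8 = 24 thirty-second notes.
Convert each value to thirty-second notes: dotted quarter = 12; dotted sixteenth = 3; sixteenth note = 2; sixteenth tied to thirty-second (sixteenth + thirty-second) = 3; thirty-second = 1; half = 16; sixteenth tied to thirty-second (sixteenth + thirty-second) = 3; half = 16; dotted eighth = 6; dotted half = 24.
Sum: 12 + 3 + 2 + 3 + 1 + 16 + 3 + 16 + 6 + 24 = 86.
86 ÷ 24 = 3 complete bars with 14 left over.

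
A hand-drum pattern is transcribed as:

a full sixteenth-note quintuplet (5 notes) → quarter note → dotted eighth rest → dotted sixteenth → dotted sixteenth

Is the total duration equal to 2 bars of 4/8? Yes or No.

No

One bar of 4/8 = 16 thirty-second notes, so 2 bars = 32.
Working in thirty-second notes: a full sixteenth-note quintuplet (5 notes) (five quintuplet sixteenths span one quarter) = 8; quarter note = 8; dotted eighth rest = 6; dotted sixteenth = 3; dotted sixteenth = 3.
Adding: 8 + 8 + 6 + 3 + 3 = 28.
28 falls short of 32, so the answer is No.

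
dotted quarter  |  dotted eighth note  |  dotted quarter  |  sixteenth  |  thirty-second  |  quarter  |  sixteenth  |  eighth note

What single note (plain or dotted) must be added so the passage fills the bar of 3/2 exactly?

The bar of 3/2 = 48 thirty-second notes.
Express everything in thirty-second notes: dotted quarter = 12; dotted eighth note = 6; dotted quarter = 12; sixteenth = 2; thirty-second = 1; quarter = 8; sixteenth = 2; eighth note = 4.
Total: 12 + 6 + 12 + 2 + 1 + 8 + 2 + 4 = 47.
Remaining: 48 − 47 = 1 thirty-second note, which is a thirty-second note.

thirty-second note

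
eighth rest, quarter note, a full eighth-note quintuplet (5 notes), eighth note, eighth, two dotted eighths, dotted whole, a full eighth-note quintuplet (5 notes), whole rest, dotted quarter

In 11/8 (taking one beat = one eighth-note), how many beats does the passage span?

One eighth-note beat = 2 sixteenth notes.
Working in sixteenth notes: eighth rest = 2; quarter note = 4; a full eighth-note quintuplet (5 notes) (five quintuplet eighths span one half) = 8; eighth note = 2; eighth = 2; dotted eighth = 3; dotted eighth = 3; dotted whole = 24; a full eighth-note quintuplet (5 notes) (five quintuplet eighths span one half) = 8; whole rest = 16; dotted quarter = 6.
Altogether 2 + 4 + 8 + 2 + 2 + 3 + 3 + 24 + 8 + 16 + 6 = 78.
78 ÷ 2 = 39 beats.

39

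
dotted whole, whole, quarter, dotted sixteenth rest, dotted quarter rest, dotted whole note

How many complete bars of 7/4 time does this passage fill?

One bar of 7/4 = 56 thirty-second notes.
In thirty-second notes: dotted whole = 48; whole = 32; quarter = 8; dotted sixteenth rest = 3; dotted quarter rest = 12; dotted whole note = 48.
Adding: 48 + 32 + 8 + 3 + 12 + 48 = 151.
151 ÷ 56 = 2 complete bars with 39 left over.

2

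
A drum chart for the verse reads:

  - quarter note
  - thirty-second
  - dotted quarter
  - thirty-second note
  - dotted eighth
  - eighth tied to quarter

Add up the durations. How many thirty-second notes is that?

40

Convert each value to thirty-second notes: quarter note = 8; thirty-second = 1; dotted quarter = 12; thirty-second note = 1; dotted eighth = 6; eighth tied to quarter (eighth + quarter) = 12.
Adding: 8 + 1 + 12 + 1 + 6 + 12 = 40 thirty-second notes.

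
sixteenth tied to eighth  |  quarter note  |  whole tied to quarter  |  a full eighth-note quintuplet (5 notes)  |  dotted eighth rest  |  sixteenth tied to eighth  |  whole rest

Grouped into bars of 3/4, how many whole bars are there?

4

One bar of 3/4 = 12 sixteenth notes.
Express everything in sixteenth notes: sixteenth tied to eighth (sixteenth + eighth) = 3; quarter note = 4; whole tied to quarter (whole + quarter) = 20; a full eighth-note quintuplet (5 notes) (five quintuplet eighths span one half) = 8; dotted eighth rest = 3; sixteenth tied to eighth (sixteenth + eighth) = 3; whole rest = 16.
Adding: 3 + 4 + 20 + 8 + 3 + 3 + 16 = 57.
57 ÷ 12 = 4 complete bars with 9 left over.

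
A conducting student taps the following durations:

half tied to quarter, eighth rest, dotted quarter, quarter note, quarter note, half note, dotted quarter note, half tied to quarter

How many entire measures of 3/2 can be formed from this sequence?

2

One bar of 3/2 = 12 eighth notes.
Express everything in eighth notes: half tied to quarter (half + quarter) = 6; eighth rest = 1; dotted quarter = 3; quarter note = 2; quarter note = 2; half note = 4; dotted quarter note = 3; half tied to quarter (half + quarter) = 6.
Sum: 6 + 1 + 3 + 2 + 2 + 4 + 3 + 6 = 27.
27 ÷ 12 = 2 complete bars with 3 left over.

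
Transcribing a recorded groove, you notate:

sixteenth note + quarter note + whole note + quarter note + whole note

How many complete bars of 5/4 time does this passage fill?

2

One bar of 5/4 = 20 sixteenth notes.
Working in sixteenth notes: sixteenth note = 1; quarter note = 4; whole note = 16; quarter note = 4; whole note = 16.
Sum: 1 + 4 + 16 + 4 + 16 = 41.
41 ÷ 20 = 2 complete bars with 1 left over.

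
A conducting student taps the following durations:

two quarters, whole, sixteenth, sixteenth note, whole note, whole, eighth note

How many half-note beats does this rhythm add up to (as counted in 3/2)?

7.5

One half-note beat = 8 sixteenth notes.
Express everything in sixteenth notes: quarter = 4; quarter = 4; whole = 16; sixteenth = 1; sixteenth note = 1; whole note = 16; whole = 16; eighth note = 2.
Altogether 4 + 4 + 16 + 1 + 1 + 16 + 16 + 2 = 60.
60 ÷ 8 = 7.5 beats.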